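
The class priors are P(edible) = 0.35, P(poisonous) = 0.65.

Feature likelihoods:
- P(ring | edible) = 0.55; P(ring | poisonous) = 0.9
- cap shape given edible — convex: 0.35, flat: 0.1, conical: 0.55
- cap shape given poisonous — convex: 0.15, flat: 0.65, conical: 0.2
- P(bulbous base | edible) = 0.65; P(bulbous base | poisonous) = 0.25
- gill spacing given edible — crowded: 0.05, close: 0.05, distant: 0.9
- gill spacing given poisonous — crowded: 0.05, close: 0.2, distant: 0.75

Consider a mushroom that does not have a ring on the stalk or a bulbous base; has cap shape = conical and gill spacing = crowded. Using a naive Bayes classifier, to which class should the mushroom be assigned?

edible

edible: 0.35 × (1−0.55) × 0.55 × (1−0.65) × 0.05 = 0.0015159375
poisonous: 0.65 × (1−0.9) × 0.2 × (1−0.25) × 0.05 = 0.0004875
Highest score → edible.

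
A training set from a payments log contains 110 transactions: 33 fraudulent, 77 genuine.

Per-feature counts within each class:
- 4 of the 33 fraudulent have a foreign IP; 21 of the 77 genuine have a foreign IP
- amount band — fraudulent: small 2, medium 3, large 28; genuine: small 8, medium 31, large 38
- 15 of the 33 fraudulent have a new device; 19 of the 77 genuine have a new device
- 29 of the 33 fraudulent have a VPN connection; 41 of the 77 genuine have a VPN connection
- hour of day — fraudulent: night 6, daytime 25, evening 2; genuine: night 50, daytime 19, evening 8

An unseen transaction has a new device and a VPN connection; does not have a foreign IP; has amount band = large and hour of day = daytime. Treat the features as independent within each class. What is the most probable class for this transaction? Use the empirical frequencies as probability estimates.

fraudulent

fraudulent: (33/110) × (29/33) × (28/33) × (15/33) × (29/33) × (25/33) ≈ 0.0676919
genuine: (77/110) × (56/77) × (38/77) × (19/77) × (41/77) × (19/77) ≈ 0.0081453
Highest score → fraudulent.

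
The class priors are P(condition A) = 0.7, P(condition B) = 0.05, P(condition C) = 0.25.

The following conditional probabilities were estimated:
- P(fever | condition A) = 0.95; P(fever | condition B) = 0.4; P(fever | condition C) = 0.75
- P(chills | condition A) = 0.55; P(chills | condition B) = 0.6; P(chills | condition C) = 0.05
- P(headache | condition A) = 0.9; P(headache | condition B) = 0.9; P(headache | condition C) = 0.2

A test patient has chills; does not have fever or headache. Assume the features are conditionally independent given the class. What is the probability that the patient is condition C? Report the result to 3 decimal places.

condition A: 0.7 × (1−0.95) × 0.55 × (1−0.9) = 0.001925
condition B: 0.05 × (1−0.4) × 0.6 × (1−0.9) = 0.0018
condition C: 0.25 × (1−0.75) × 0.05 × (1−0.2) = 0.0025
P(condition C | x) = 0.0025 / 0.006225 ≈ 0.402

0.402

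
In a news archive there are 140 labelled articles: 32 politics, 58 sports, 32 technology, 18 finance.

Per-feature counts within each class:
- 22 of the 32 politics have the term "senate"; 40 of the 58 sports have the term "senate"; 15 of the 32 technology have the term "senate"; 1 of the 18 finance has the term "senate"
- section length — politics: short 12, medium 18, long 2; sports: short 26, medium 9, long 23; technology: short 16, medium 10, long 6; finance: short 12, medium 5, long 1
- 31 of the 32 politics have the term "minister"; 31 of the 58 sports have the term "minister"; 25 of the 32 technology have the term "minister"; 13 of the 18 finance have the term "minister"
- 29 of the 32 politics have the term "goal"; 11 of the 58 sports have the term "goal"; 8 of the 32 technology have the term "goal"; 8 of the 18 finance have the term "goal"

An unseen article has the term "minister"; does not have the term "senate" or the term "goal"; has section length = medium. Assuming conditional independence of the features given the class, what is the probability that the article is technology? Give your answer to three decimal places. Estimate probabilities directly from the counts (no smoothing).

politics: (32/140) × (10/32) × (18/32) × (31/32) × (3/32) ≈ 0.00364903
sports: (58/140) × (18/58) × (9/58) × (31/58) × (47/58) ≈ 0.00864097
technology: (32/140) × (17/32) × (10/32) × (25/32) × (24/32) ≈ 0.0222342
finance: (18/140) × (17/18) × (5/18) × (13/18) × (10/18) ≈ 0.0135337
P(technology | x) = 0.0222342 / 0.0480579 ≈ 0.463

0.463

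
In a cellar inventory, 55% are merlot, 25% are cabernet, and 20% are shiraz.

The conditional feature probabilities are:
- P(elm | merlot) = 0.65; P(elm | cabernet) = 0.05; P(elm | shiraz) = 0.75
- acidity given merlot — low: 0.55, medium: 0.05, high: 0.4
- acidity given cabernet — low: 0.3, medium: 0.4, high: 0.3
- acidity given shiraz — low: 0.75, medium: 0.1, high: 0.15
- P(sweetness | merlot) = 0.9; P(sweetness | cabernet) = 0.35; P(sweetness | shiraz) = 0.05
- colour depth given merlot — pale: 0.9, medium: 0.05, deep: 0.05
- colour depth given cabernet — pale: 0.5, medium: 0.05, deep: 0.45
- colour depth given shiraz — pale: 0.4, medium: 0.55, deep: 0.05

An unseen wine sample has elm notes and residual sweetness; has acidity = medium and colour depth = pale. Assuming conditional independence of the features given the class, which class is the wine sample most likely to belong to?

merlot

merlot: 0.55 × 0.65 × 0.05 × 0.9 × 0.9 = 0.01447875
cabernet: 0.25 × 0.05 × 0.4 × 0.35 × 0.5 = 0.000875
shiraz: 0.2 × 0.75 × 0.1 × 0.05 × 0.4 = 0.0003
Highest score → merlot.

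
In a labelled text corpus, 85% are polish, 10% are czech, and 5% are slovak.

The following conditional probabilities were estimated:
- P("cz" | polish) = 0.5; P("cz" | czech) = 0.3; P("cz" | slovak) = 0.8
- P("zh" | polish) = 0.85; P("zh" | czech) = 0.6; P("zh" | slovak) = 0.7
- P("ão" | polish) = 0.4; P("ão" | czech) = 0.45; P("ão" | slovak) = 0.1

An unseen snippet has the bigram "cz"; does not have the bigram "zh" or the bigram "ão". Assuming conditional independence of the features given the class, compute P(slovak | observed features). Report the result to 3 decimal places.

0.194

polish: 0.85 × 0.5 × (1−0.85) × (1−0.4) = 0.03825
czech: 0.1 × 0.3 × (1−0.6) × (1−0.45) = 0.0066
slovak: 0.05 × 0.8 × (1−0.7) × (1−0.1) = 0.0108
P(slovak | x) = 0.0108 / 0.05565 ≈ 0.194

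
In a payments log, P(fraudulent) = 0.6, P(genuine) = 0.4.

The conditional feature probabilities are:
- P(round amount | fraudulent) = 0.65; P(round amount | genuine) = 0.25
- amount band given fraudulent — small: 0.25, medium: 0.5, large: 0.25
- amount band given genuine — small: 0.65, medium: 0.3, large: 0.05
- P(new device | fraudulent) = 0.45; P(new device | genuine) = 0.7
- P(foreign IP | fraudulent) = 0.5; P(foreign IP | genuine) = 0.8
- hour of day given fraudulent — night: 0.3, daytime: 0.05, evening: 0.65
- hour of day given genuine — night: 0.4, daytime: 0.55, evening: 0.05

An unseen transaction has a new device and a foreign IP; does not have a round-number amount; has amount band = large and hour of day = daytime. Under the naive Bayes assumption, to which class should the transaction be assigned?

fraudulent: 0.6 × (1−0.65) × 0.25 × 0.45 × 0.5 × 0.05 = 0.000590625
genuine: 0.4 × (1−0.25) × 0.05 × 0.7 × 0.8 × 0.55 = 0.00462
Highest score → genuine.

genuine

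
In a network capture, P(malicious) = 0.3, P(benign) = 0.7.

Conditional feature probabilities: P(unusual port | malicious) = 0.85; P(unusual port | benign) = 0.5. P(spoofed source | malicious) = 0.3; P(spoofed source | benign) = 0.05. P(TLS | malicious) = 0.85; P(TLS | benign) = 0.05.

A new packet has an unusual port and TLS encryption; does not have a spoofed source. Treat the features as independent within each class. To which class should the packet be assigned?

malicious: 0.3 × 0.85 × (1−0.3) × 0.85 = 0.151725
benign: 0.7 × 0.5 × (1−0.05) × 0.05 = 0.016625
Highest score → malicious.

malicious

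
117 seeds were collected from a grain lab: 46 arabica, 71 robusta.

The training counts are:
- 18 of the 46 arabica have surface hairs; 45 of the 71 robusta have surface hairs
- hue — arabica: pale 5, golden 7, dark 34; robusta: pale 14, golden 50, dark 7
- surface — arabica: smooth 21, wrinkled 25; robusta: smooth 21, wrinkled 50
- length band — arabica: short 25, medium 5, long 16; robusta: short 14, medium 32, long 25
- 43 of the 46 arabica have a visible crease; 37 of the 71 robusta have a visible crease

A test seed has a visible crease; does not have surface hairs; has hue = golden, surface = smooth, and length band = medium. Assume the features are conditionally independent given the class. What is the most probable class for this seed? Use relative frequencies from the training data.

robusta

arabica: (46/117) × (28/46) × (7/46) × (21/46) × (5/46) × (43/46) ≈ 0.00168926
robusta: (71/117) × (26/71) × (50/71) × (21/71) × (32/71) × (37/71) ≈ 0.0108716
Highest score → robusta.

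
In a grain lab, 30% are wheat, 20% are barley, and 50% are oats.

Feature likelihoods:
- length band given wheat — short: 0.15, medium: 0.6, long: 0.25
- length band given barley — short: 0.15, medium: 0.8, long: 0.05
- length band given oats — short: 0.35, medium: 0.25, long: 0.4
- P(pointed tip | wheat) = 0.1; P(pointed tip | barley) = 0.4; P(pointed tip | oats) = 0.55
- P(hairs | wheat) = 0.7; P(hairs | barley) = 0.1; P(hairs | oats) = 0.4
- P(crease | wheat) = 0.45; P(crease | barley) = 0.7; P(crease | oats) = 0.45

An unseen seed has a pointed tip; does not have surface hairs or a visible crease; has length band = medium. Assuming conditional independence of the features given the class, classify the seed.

oats

wheat: 0.3 × 0.6 × 0.1 × (1−0.7) × (1−0.45) = 0.00297
barley: 0.2 × 0.8 × 0.4 × (1−0.1) × (1−0.7) = 0.01728
oats: 0.5 × 0.25 × 0.55 × (1−0.4) × (1−0.45) = 0.0226875
Highest score → oats.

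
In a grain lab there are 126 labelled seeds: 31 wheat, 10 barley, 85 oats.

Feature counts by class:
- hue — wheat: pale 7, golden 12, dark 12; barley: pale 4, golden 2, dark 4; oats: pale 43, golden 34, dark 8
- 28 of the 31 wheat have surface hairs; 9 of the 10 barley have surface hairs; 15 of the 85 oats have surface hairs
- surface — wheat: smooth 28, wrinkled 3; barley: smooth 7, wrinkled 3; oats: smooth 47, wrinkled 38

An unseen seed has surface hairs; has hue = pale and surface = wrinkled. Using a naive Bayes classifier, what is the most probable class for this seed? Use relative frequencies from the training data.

oats

wheat: (31/126) × (7/31) × (28/31) × (3/31) ≈ 0.00485605
barley: (10/126) × (4/10) × (9/10) × (3/10) ≈ 0.00857143
oats: (85/126) × (43/85) × (15/85) × (38/85) ≈ 0.0269237
Highest score → oats.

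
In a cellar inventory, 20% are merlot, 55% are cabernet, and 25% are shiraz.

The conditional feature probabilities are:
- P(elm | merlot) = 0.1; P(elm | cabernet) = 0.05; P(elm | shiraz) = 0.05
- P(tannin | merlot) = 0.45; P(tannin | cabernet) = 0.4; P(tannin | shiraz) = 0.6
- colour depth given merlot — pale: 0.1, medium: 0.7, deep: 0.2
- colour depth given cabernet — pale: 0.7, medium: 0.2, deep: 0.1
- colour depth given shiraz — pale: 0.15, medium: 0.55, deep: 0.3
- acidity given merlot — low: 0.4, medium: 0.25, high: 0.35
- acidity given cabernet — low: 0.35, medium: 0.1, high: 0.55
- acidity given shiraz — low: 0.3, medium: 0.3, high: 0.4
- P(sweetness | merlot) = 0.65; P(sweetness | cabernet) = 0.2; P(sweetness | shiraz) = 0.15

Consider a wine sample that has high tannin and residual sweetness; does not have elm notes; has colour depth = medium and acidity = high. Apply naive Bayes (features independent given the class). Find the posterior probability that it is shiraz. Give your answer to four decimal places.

merlot: 0.2 × (1−0.1) × 0.45 × 0.7 × 0.35 × 0.65 = 0.01289925
cabernet: 0.55 × (1−0.05) × 0.4 × 0.2 × 0.55 × 0.2 = 0.004598
shiraz: 0.25 × (1−0.05) × 0.6 × 0.55 × 0.4 × 0.15 = 0.0047025
P(shiraz | x) = 0.0047025 / 0.02219975 ≈ 0.2118

0.2118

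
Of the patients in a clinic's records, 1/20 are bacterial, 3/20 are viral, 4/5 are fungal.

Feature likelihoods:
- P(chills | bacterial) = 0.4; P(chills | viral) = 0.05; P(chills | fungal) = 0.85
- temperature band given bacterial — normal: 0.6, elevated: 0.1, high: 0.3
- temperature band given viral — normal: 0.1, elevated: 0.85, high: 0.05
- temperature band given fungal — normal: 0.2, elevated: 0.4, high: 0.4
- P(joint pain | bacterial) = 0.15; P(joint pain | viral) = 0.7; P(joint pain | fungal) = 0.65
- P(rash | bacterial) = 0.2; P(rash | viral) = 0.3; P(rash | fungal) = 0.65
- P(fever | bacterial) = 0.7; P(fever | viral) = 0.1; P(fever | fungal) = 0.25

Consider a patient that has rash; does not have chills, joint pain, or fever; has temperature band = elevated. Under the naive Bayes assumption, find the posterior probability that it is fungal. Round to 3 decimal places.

0.451

bacterial: 0.05 × (1−0.4) × 0.1 × (1−0.15) × 0.2 × (1−0.7) = 0.000153
viral: 0.15 × (1−0.05) × 0.85 × (1−0.7) × 0.3 × (1−0.1) = 0.009811125
fungal: 0.8 × (1−0.85) × 0.4 × (1−0.65) × 0.65 × (1−0.25) = 0.00819
P(fungal | x) = 0.00819 / 0.018154125 ≈ 0.451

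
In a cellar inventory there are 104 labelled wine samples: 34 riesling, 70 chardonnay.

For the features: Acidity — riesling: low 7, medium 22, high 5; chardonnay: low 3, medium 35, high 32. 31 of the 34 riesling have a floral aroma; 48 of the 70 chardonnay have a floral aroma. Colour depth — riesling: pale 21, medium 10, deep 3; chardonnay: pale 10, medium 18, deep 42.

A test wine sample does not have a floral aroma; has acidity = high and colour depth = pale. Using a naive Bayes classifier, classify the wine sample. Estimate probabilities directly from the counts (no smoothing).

chardonnay

riesling: (34/104) × (5/34) × (3/34) × (21/34) ≈ 0.00262011
chardonnay: (70/104) × (32/70) × (22/70) × (10/70) ≈ 0.0138148
Highest score → chardonnay.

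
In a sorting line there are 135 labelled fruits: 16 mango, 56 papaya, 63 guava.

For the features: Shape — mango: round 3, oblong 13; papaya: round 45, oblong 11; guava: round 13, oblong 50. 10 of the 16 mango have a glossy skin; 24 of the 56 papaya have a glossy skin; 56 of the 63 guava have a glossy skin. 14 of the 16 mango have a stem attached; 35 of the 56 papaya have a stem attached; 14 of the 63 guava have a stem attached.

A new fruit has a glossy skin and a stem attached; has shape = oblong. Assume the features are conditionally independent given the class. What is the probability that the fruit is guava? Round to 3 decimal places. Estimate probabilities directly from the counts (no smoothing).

mango: (16/135) × (13/16) × (10/16) × (14/16) ≈ 0.052662
papaya: (56/135) × (11/56) × (24/56) × (35/56) ≈ 0.0218254
guava: (63/135) × (50/63) × (56/63) × (14/63) ≈ 0.0731596
P(guava | x) = 0.0731596 / 0.147647 ≈ 0.496

0.496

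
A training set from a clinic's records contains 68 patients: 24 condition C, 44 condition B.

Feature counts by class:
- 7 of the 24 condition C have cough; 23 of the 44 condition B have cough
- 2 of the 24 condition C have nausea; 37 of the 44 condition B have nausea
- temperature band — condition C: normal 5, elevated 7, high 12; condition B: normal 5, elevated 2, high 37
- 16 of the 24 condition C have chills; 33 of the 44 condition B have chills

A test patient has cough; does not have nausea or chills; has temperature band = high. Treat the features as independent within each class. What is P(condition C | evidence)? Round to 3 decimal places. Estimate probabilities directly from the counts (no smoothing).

0.582

condition C: (24/68) × (7/24) × (22/24) × (12/24) × (8/24) ≈ 0.0157271
condition B: (44/68) × (23/44) × (7/44) × (37/44) × (11/44) ≈ 0.0113124
P(condition C | x) = 0.0157271 / 0.0270395 ≈ 0.582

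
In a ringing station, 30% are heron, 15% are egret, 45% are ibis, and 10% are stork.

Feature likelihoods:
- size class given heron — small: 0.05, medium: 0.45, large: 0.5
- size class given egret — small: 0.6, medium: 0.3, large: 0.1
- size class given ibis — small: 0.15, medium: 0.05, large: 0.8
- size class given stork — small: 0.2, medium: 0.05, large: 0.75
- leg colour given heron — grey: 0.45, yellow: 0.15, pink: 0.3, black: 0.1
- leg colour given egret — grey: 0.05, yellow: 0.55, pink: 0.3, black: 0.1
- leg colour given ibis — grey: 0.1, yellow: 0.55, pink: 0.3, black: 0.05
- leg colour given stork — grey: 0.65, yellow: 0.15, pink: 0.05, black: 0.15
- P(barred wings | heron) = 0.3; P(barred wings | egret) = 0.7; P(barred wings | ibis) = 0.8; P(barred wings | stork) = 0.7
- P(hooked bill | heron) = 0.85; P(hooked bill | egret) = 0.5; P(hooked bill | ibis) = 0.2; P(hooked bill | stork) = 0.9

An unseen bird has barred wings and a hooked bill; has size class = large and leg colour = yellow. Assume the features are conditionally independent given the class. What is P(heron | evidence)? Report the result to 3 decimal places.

0.121

heron: 0.3 × 0.5 × 0.15 × 0.3 × 0.85 = 0.0057375
egret: 0.15 × 0.1 × 0.55 × 0.7 × 0.5 = 0.0028875
ibis: 0.45 × 0.8 × 0.55 × 0.8 × 0.2 = 0.03168
stork: 0.1 × 0.75 × 0.15 × 0.7 × 0.9 = 0.0070875
P(heron | x) = 0.0057375 / 0.0473925 ≈ 0.121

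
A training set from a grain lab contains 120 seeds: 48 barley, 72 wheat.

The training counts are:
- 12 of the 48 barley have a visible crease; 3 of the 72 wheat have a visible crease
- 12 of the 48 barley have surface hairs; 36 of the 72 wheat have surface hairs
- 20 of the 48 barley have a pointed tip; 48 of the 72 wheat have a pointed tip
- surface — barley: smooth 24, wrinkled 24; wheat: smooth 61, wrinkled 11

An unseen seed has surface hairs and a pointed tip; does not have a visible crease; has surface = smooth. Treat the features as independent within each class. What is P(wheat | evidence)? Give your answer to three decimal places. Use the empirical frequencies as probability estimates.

0.912

barley: (48/120) × (36/48) × (12/48) × (20/48) × (24/48) = 0.015625
wheat: (72/120) × (69/72) × (36/72) × (48/72) × (61/72) ≈ 0.162384
P(wheat | x) = 0.162384 / 0.178009 ≈ 0.912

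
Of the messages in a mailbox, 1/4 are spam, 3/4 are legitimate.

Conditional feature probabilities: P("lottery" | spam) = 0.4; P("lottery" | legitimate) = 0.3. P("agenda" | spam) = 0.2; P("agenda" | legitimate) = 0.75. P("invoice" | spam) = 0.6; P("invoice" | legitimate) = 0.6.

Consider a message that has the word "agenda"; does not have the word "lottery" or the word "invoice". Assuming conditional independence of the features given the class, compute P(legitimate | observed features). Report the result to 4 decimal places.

0.9292

spam: 0.25 × (1−0.4) × 0.2 × (1−0.6) = 0.012
legitimate: 0.75 × (1−0.3) × 0.75 × (1−0.6) = 0.1575
P(legitimate | x) = 0.1575 / 0.1695 ≈ 0.9292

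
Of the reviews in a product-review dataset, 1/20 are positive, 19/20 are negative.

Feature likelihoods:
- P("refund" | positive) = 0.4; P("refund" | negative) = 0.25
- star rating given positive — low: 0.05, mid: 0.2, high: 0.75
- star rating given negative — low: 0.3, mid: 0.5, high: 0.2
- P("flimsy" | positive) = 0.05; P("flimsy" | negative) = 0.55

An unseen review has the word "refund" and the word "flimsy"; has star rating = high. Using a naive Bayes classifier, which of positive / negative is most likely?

positive: 0.05 × 0.4 × 0.75 × 0.05 = 0.00075
negative: 0.95 × 0.25 × 0.2 × 0.55 = 0.026125
Highest score → negative.

negative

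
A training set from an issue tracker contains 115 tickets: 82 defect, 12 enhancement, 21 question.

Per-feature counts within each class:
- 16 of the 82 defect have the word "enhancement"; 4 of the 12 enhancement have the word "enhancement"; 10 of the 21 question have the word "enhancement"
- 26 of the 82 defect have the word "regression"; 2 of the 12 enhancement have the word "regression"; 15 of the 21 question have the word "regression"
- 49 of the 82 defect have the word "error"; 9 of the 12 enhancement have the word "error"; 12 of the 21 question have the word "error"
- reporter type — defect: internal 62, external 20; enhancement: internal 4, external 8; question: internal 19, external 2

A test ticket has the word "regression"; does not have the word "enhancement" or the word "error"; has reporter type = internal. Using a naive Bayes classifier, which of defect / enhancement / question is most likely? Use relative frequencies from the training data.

defect: (82/115) × (66/82) × (26/82) × (33/82) × (62/82) ≈ 0.0553711
enhancement: (12/115) × (8/12) × (2/12) × (3/12) × (4/12) ≈ 0.000966184
question: (21/115) × (11/21) × (15/21) × (9/21) × (19/21) ≈ 0.0264926
Highest score → defect.

defect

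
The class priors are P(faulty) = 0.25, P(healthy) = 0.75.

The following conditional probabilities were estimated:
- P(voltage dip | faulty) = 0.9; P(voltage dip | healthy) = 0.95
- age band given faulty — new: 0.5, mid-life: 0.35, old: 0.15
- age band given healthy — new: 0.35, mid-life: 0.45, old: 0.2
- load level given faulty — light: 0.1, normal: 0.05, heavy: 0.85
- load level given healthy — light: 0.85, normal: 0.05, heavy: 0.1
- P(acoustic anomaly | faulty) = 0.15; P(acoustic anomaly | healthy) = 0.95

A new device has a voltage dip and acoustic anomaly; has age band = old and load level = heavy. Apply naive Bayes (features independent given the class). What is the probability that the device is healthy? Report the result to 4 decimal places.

0.7588

faulty: 0.25 × 0.9 × 0.15 × 0.85 × 0.15 = 0.004303125
healthy: 0.75 × 0.95 × 0.2 × 0.1 × 0.95 = 0.0135375
P(healthy | x) = 0.0135375 / 0.017840625 ≈ 0.7588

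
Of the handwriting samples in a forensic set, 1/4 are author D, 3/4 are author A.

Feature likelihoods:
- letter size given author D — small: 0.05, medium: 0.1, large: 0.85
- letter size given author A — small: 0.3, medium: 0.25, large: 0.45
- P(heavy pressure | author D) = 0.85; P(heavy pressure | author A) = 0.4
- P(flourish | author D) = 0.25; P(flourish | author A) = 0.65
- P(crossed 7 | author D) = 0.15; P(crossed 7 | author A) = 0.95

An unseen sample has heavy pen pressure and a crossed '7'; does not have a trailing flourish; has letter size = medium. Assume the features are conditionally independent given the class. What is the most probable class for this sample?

author A

author D: 0.25 × 0.1 × 0.85 × (1−0.25) × 0.15 = 0.002390625
author A: 0.75 × 0.25 × 0.4 × (1−0.65) × 0.95 = 0.0249375
Highest score → author A.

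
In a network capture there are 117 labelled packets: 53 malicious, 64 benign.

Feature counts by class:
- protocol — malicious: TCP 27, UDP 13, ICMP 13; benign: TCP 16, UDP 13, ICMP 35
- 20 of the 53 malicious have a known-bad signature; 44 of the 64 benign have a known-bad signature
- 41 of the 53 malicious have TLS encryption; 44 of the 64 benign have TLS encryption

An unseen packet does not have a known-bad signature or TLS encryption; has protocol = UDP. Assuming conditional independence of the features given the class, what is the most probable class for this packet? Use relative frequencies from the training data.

malicious: (53/117) × (13/53) × (33/53) × (12/53) ≈ 0.0156639
benign: (64/117) × (13/64) × (20/64) × (20/64) ≈ 0.0108507
Highest score → malicious.

malicious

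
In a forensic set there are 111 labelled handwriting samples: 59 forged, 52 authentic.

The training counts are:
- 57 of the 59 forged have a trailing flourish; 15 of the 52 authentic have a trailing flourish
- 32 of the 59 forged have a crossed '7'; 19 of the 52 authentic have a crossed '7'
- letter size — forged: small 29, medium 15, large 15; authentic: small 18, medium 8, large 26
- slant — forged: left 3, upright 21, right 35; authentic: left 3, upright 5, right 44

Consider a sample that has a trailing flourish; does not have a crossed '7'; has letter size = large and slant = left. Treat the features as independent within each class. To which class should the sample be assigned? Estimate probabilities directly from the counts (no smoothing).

forged: (59/111) × (57/59) × (27/59) × (15/59) × (3/59) ≈ 0.00303789
authentic: (52/111) × (15/52) × (33/52) × (26/52) × (3/52) ≈ 0.00247381
Highest score → forged.

forged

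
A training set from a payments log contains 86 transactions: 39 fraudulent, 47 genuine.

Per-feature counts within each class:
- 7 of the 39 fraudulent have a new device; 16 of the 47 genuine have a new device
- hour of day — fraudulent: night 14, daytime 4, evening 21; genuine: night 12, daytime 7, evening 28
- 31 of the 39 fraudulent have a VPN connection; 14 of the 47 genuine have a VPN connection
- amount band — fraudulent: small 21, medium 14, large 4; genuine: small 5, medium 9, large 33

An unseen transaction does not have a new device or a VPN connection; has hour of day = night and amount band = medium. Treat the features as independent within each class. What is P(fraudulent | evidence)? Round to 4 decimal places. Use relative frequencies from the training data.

fraudulent: (39/86) × (32/39) × (14/39) × (8/39) × (14/39) ≈ 0.00983567
genuine: (47/86) × (31/47) × (12/47) × (33/47) × (9/47) ≈ 0.0123739
P(fraudulent | x) = 0.00983567 / 0.02220957 ≈ 0.4429

0.4429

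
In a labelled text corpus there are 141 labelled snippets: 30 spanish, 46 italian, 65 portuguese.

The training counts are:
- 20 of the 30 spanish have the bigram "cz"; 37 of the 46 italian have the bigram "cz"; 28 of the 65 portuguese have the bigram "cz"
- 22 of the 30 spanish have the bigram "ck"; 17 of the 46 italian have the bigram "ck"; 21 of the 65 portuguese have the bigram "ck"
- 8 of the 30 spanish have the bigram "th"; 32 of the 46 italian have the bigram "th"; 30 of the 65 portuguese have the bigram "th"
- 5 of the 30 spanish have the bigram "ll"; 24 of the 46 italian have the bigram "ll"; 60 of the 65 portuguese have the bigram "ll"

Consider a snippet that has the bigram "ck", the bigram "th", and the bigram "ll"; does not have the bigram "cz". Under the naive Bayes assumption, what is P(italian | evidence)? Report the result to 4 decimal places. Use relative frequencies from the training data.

spanish: (30/141) × (10/30) × (22/30) × (8/30) × (5/30) ≈ 0.00231153
italian: (46/141) × (9/46) × (17/46) × (32/46) × (24/46) ≈ 0.0085617
portuguese: (65/141) × (37/65) × (21/65) × (30/65) × (60/65) ≈ 0.0361189
P(italian | x) = 0.0085617 / 0.04699213 ≈ 0.1822

0.1822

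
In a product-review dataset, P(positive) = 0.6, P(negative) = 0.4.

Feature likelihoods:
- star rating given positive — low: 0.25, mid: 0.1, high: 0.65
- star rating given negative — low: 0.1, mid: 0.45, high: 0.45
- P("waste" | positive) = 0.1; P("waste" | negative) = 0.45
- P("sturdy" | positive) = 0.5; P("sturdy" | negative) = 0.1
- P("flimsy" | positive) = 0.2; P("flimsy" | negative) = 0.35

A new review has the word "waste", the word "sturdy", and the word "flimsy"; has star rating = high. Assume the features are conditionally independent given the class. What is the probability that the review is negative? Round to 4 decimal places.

positive: 0.6 × 0.65 × 0.1 × 0.5 × 0.2 = 0.0039
negative: 0.4 × 0.45 × 0.45 × 0.1 × 0.35 = 0.002835
P(negative | x) = 0.002835 / 0.006735 ≈ 0.4209

0.4209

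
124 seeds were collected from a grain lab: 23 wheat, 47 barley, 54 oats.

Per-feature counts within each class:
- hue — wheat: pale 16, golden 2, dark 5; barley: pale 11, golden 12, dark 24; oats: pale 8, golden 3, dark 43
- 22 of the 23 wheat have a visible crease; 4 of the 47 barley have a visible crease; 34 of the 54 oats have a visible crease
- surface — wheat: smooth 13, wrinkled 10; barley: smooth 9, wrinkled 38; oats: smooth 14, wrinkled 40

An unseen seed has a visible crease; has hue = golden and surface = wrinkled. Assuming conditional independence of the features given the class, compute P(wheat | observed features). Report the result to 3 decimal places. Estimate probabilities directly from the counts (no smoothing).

wheat: (23/124) × (2/23) × (22/23) × (10/23) ≈ 0.00670773
barley: (47/124) × (12/47) × (4/47) × (38/47) ≈ 0.00665898
oats: (54/124) × (3/54) × (34/54) × (40/54) ≈ 0.0112837
P(wheat | x) = 0.00670773 / 0.02465041 ≈ 0.272

0.272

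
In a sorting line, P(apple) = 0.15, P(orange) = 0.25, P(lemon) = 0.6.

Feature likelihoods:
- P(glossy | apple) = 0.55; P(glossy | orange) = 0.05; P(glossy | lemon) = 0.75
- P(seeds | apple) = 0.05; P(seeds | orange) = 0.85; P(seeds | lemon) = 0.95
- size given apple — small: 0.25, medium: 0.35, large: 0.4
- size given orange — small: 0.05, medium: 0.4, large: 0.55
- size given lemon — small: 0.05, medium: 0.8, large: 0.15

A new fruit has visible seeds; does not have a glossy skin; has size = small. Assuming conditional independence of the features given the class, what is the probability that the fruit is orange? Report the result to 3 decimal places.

0.559

apple: 0.15 × (1−0.55) × 0.05 × 0.25 = 0.00084375
orange: 0.25 × (1−0.05) × 0.85 × 0.05 = 0.01009375
lemon: 0.6 × (1−0.75) × 0.95 × 0.05 = 0.007125
P(orange | x) = 0.01009375 / 0.0180625 ≈ 0.559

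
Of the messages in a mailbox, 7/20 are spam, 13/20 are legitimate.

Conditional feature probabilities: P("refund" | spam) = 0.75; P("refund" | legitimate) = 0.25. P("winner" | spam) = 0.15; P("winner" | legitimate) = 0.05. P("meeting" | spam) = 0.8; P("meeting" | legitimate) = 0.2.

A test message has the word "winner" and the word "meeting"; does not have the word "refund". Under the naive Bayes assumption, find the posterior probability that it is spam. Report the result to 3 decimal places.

0.683

spam: 0.35 × (1−0.75) × 0.15 × 0.8 = 0.0105
legitimate: 0.65 × (1−0.25) × 0.05 × 0.2 = 0.004875
P(spam | x) = 0.0105 / 0.015375 ≈ 0.683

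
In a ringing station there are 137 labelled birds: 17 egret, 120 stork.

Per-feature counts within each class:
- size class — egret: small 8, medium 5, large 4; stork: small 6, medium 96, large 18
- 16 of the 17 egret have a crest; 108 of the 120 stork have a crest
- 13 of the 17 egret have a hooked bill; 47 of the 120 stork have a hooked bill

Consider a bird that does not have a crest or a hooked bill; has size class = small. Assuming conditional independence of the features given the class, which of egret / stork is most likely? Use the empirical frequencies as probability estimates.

egret: (17/137) × (8/17) × (1/17) × (4/17) ≈ 0.000808224
stork: (120/137) × (6/120) × (12/120) × (73/120) ≈ 0.00266423
Highest score → stork.

stork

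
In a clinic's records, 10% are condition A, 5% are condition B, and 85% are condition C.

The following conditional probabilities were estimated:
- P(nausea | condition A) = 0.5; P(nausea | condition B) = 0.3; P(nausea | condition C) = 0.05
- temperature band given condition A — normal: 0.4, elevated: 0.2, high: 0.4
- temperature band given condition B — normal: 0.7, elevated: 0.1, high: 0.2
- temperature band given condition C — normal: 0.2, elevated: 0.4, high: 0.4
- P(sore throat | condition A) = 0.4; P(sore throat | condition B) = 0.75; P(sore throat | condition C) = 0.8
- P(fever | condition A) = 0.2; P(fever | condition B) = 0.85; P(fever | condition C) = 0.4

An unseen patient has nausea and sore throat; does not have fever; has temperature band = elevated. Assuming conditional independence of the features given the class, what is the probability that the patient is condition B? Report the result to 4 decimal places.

0.0146

condition A: 0.1 × 0.5 × 0.2 × 0.4 × (1−0.2) = 0.0032
condition B: 0.05 × 0.3 × 0.1 × 0.75 × (1−0.85) = 0.00016875
condition C: 0.85 × 0.05 × 0.4 × 0.8 × (1−0.4) = 0.00816
P(condition B | x) = 0.00016875 / 0.01152875 ≈ 0.0146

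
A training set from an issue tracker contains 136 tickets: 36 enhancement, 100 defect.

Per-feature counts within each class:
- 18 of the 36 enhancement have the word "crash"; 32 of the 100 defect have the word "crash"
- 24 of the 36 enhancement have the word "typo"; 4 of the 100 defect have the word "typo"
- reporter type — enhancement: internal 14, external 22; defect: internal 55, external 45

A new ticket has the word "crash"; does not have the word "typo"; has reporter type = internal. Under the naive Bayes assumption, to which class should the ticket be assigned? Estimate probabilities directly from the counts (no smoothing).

enhancement: (36/136) × (18/36) × (12/36) × (14/36) ≈ 0.0171569
defect: (100/136) × (32/100) × (96/100) × (55/100) ≈ 0.124235
Highest score → defect.

defect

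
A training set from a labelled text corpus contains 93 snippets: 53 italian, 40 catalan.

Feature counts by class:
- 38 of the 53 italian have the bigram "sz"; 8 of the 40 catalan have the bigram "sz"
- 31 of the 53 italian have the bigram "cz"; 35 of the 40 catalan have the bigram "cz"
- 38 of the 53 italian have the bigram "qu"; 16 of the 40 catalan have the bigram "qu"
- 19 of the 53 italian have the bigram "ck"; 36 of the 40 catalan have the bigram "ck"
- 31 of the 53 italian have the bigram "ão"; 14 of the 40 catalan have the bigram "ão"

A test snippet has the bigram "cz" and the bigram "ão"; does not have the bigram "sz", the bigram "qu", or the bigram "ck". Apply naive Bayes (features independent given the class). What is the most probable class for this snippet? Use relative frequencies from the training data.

italian

italian: (53/93) × (15/53) × (31/53) × (15/53) × (34/53) × (31/53) ≈ 0.0100184
catalan: (40/93) × (32/40) × (35/40) × (24/40) × (4/40) × (14/40) ≈ 0.00632258
Highest score → italian.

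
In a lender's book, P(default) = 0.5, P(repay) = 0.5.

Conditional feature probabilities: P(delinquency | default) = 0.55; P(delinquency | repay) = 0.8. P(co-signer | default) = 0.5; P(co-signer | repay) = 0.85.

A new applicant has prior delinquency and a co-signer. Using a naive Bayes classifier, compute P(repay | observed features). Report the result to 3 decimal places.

0.712

default: 0.5 × 0.55 × 0.5 = 0.1375
repay: 0.5 × 0.8 × 0.85 = 0.34
P(repay | x) = 0.34 / 0.4775 ≈ 0.712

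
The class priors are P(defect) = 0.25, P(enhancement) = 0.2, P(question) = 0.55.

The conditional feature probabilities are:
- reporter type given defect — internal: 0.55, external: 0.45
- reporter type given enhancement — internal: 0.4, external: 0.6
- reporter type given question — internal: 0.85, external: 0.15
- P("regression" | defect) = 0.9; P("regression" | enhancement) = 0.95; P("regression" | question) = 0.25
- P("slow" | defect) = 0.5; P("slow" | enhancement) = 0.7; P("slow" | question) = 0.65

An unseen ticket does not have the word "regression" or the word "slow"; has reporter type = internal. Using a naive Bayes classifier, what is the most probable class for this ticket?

question

defect: 0.25 × 0.55 × (1−0.9) × (1−0.5) = 0.006875
enhancement: 0.2 × 0.4 × (1−0.95) × (1−0.7) = 0.0012
question: 0.55 × 0.85 × (1−0.25) × (1−0.65) = 0.12271875
Highest score → question.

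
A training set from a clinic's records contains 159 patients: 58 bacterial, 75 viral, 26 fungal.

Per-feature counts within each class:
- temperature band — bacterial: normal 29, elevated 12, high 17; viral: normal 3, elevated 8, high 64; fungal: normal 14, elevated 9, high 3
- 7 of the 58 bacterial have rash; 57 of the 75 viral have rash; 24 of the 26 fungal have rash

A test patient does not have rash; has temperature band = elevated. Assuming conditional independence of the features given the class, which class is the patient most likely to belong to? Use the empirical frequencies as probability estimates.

bacterial

bacterial: (58/159) × (12/58) × (51/58) ≈ 0.066363
viral: (75/159) × (8/75) × (18/75) ≈ 0.0120755
fungal: (26/159) × (9/26) × (2/26) ≈ 0.00435414
Highest score → bacterial.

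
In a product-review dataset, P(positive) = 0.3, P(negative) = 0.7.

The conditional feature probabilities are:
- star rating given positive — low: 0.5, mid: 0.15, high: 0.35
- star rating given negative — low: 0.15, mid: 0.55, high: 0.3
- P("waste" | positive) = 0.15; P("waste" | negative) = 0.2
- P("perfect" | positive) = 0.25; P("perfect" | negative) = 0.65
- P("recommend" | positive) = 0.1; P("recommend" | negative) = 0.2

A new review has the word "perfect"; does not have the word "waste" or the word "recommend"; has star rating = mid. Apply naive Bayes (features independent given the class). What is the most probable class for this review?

negative

positive: 0.3 × 0.15 × (1−0.15) × 0.25 × (1−0.1) = 0.00860625
negative: 0.7 × 0.55 × (1−0.2) × 0.65 × (1−0.2) = 0.16016
Highest score → negative.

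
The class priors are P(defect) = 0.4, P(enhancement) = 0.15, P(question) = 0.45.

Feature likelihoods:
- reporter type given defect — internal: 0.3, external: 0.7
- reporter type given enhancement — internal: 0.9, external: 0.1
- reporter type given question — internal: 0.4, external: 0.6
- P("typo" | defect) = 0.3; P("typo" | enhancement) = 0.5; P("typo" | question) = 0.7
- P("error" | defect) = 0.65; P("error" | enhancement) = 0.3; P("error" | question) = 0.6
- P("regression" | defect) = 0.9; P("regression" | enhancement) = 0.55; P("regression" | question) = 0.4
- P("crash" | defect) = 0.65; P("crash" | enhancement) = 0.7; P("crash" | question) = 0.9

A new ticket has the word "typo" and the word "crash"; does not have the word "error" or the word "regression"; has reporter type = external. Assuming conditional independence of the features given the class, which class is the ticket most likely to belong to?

question

defect: 0.4 × 0.7 × 0.3 × (1−0.65) × (1−0.9) × 0.65 = 0.001911
enhancement: 0.15 × 0.1 × 0.5 × (1−0.3) × (1−0.55) × 0.7 = 0.00165375
question: 0.45 × 0.6 × 0.7 × (1−0.6) × (1−0.4) × 0.9 = 0.040824
Highest score → question.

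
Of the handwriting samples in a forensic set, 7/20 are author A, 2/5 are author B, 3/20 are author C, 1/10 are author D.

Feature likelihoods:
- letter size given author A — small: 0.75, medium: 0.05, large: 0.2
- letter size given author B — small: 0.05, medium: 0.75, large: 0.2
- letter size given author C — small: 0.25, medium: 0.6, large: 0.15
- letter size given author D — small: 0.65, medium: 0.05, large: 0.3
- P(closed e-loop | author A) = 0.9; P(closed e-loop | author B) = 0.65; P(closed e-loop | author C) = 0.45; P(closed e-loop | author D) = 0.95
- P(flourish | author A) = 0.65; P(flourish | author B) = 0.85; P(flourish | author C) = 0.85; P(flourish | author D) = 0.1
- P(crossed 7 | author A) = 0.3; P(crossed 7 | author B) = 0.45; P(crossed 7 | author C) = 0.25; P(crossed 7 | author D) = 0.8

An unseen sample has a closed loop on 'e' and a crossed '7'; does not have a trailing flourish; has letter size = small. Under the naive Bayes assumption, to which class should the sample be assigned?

author D

author A: 0.35 × 0.75 × 0.9 × (1−0.65) × 0.3 = 0.02480625
author B: 0.4 × 0.05 × 0.65 × (1−0.85) × 0.45 = 0.0008775
author C: 0.15 × 0.25 × 0.45 × (1−0.85) × 0.25 = 0.0006328125
author D: 0.1 × 0.65 × 0.95 × (1−0.1) × 0.8 = 0.04446
Highest score → author D.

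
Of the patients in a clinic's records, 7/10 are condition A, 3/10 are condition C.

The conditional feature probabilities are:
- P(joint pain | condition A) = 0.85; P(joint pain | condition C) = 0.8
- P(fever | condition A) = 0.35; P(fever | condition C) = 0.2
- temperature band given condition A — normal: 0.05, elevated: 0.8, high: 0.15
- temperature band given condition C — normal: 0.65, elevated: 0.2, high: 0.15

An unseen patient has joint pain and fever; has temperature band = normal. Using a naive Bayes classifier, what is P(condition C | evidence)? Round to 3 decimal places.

0.750

condition A: 0.7 × 0.85 × 0.35 × 0.05 = 0.0104125
condition C: 0.3 × 0.8 × 0.2 × 0.65 = 0.0312
P(condition C | x) = 0.0312 / 0.0416125 ≈ 0.750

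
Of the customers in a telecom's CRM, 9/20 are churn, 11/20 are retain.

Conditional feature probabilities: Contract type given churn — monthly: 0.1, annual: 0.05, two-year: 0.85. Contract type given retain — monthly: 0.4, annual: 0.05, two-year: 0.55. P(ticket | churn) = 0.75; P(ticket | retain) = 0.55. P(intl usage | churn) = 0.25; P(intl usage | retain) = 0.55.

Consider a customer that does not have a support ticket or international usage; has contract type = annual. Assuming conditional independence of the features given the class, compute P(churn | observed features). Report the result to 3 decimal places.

0.431

churn: 0.45 × 0.05 × (1−0.75) × (1−0.25) = 0.00421875
retain: 0.55 × 0.05 × (1−0.55) × (1−0.55) = 0.00556875
P(churn | x) = 0.00421875 / 0.0097875 ≈ 0.431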